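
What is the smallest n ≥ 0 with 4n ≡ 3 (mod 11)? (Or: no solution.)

9

gcd(11, 4) = 1.
1 divides 3, so solutions exist.
By Bézout, 4·(3) + 11·(-1) = 1.
So 4·(3) ≡ 1 (mod 11); multiply by 3: n ≡ 9 (mod 11).
Smallest nonnegative: n = 9 mod 11 = 9.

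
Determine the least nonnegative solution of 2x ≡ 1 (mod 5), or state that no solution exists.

3

gcd(5, 2) = 1.
1 divides 1, so solutions exist.
By Bézout, 2×(-2) + 5×(1) = 1.
So 2×(-2) ≡ 1 (mod 5); multiply by 1: x ≡ -2 (mod 5).
Smallest nonnegative: x = -2 mod 5 = 3.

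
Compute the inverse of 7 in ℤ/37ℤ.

16

gcd(37, 7):
  37 = 5*7 + 2
  7 = 3*2 + 1
  2 = 2*1
so gcd(37, 7) = 1.
Back-substitute for Bézout coefficients:
  1 = 7 - 3*2
  ... = 7*(16) + 37*(-3)
So 7*16 ≡ 1 (mod 37), and 16 mod 37 = 16.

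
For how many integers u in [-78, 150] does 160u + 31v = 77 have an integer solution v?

7

gcd(160, 31) = 1.
By Bézout, 160×(-6) + 31×(31) = 1.
Particular solution: (3, -13).
General solution: u = 3 + 31t, v = -13 - 160t for integer t.
-78 ≤ 3 + 31t ≤ 150 gives t ∈ [-2, 4], which is 7 values.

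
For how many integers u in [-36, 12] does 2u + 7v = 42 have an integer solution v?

7

gcd(7, 2) = 1  (7 = 3*2 + 1, 2 = 2*1).
Back-substituting, 2*(-3) + 7*(1) = 1.
Scale by 42: particular solution (-126, 42); reduce u mod 7: (0, 6).
General solution: u = 0 + 7t, v = 6 - 2t for integer t.
-36 ≤ 0 + 7t ≤ 12 gives t ∈ [-5, 1], which is 7 values.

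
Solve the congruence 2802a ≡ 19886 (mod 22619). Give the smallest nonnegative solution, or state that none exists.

12810

gcd(22619, 2802):
  22619 = 8*2802 + 203
  2802 = 13*203 + 163
  203 = 1*163 + 40
  163 = 4*40 + 3
  40 = 13*3 + 1
  3 = 3*1
so gcd(22619, 2802) = 1.
1 divides 19886, so solutions exist.
Back-substitute for Bézout coefficients:
  1 = 40 - 13*3
  ... = 2802*(-7354) + 22619*(911)
So 2802*(-7354) ≡ 1 (mod 22619); multiply by 19886: a ≡ -146241644 (mod 22619).
Smallest nonnegative: a = -146241644 mod 22619 = 12810.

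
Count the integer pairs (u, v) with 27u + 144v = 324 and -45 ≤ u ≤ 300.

gcd(144, 27) = 9  (144 = 5*27 + 9, 27 = 3*9).
Back-substituting, 27*(-5) + 144*(1) = 9.
Scale by 36: particular solution (-180, 36); reduce u mod 16: (12, 0).
General solution: u = 12 + 16t, v = 0 - 3t for integer t.
-45 ≤ 12 + 16t ≤ 300 gives t ∈ [-3, 18], which is 22 values.

22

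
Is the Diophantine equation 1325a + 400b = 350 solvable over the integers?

gcd(1325, 400) = 25  (1325 = 3*400 + 125, 400 = 3*125 + 25, 125 = 5*25).
25 divides 350, so integer solutions exist.

yes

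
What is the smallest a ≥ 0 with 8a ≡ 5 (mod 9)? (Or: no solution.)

4

gcd(9, 8):
  9 = 1×8 + 1
  8 = 8×1
so gcd(9, 8) = 1.
1 divides 5, so solutions exist.
Back-substitute for Bézout coefficients:
  1 = 9 - 1×8
  ... = 8×(-1) + 9×(1)
So 8×(-1) ≡ 1 (mod 9); multiply by 5: a ≡ -5 (mod 9).
Smallest nonnegative: a = -5 mod 9 = 4.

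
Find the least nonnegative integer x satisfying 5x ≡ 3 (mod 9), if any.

gcd(9, 5) = 1.
1 divides 3, so solutions exist.
By Bézout, 5×(2) + 9×(-1) = 1.
So 5×(2) ≡ 1 (mod 9); multiply by 3: x ≡ 6 (mod 9).
Smallest nonnegative: x = 6 mod 9 = 6.

6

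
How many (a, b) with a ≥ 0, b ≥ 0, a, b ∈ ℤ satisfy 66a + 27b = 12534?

21

gcd(66, 27):
  66 = 2×27 + 12
  27 = 2×12 + 3
  12 = 4×3
so gcd(66, 27) = 3.
Back-substitute for Bézout coefficients:
  3 = 27 - 2×12
  ... = 66×(-2) + 27×(5)
Scale by 4178: one solution is (-8356, 20890). Reduce a mod 9: (5, 452).
General: a = 5 + 9t, b = 452 - 22t.
a ≥ 0 ⇒ t ≥ 0; b ≥ 0 ⇒ t ≤ 20. So t ∈ [0, 20]: 21 solutions.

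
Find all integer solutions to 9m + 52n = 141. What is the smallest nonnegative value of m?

gcd(52, 9):
  52 = 5·9 + 7
  9 = 1·7 + 2
  7 = 3·2 + 1
  2 = 2·1
so gcd(52, 9) = 1.
1 divides 141, so solutions exist.
Back-substitute for Bézout coefficients:
  1 = 7 - 3·2
  ... = 9·(-23) + 52·(4)
Scale by 141/1 = 141: (m₀, n₀) = (-3243, 564).
General solution: m = -3243 + 52t, n = 564 - 9t for integer t.
m ≥ 0: smallest is -3243 mod 52 = 33 (at t = 63), with n = -3.

33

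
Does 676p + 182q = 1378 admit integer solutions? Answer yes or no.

gcd(676, 182) = 26  (676 = 3·182 + 130, 182 = 1·130 + 52, 130 = 2·52 + 26, 52 = 2·26).
26 divides 1378, so integer solutions exist.

yes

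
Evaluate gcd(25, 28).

gcd(28, 25) = 1  (28 = 1*25 + 3, 25 = 8*3 + 1, 3 = 3*1).

1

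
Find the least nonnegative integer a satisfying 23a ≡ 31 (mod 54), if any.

53

gcd(54, 23) = 1  (54 = 2*23 + 8, 23 = 2*8 + 7, 8 = 1*7 + 1, 7 = 7*1).
1 divides 31, so solutions exist.
Back-substituting, 23*(-7) + 54*(3) = 1.
So 23*(-7) ≡ 1 (mod 54); multiply by 31: a ≡ -217 (mod 54).
Smallest nonnegative: a = -217 mod 54 = 53.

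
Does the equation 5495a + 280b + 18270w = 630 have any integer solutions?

gcd(5495, 280) = 35  (5495 = 19×280 + 175, 280 = 1×175 + 105, 175 = 1×105 + 70, 105 = 1×70 + 35, 70 = 2×35).
gcd(35, 18270) = 35.
35 divides 630, so integer solutions exist.

yes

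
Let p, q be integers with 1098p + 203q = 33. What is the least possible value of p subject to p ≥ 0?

86

gcd(1098, 203):
  1098 = 5×203 + 83
  203 = 2×83 + 37
  83 = 2×37 + 9
  37 = 4×9 + 1
  9 = 9×1
so gcd(1098, 203) = 1.
1 divides 33, so solutions exist.
Back-substitute for Bézout coefficients:
  1 = 37 - 4×9
  ... = 1098×(-22) + 203×(119)
Scale by 33/1 = 33: (p₀, q₀) = (-726, 3927).
General solution: p = -726 + 203t, q = 3927 - 1098t for integer t.
p ≥ 0: smallest is -726 mod 203 = 86 (at t = 4), with q = -465.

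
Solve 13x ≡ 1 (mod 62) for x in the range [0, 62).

gcd(62, 13) = 1  (62 = 4·13 + 10, 13 = 1·10 + 3, 10 = 3·3 + 1, 3 = 3·1).
Back-substituting, 13·(-19) + 62·(4) = 1.
So 13·-19 ≡ 1 (mod 62), and -19 mod 62 = 43.

43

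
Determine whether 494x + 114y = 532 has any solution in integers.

yes

gcd(494, 114) = 38  (494 = 4*114 + 38, 114 = 3*38).
38 divides 532, so integer solutions exist.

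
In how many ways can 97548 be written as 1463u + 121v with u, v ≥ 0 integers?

gcd(1463, 121):
  1463 = 12×121 + 11
  121 = 11×11
so gcd(1463, 121) = 11.
Back-substitute for Bézout coefficients:
  11 = 1463 - 12×121
  ... = 1463×(1) + 121×(-12)
Scale by 8868: one solution is (8868, -106416). Reduce u mod 11: (2, 782).
General: u = 2 + 11t, v = 782 - 133t.
u ≥ 0 ⇒ t ≥ 0; v ≥ 0 ⇒ t ≤ 5. So t ∈ [0, 5]: 6 solutions.

6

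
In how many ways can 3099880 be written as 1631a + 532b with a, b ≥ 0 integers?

gcd(1631, 532) = 7.
By Bézout, 1631×(-15) + 532×(46) = 7.
One solution: (28, 5741).
General: a = 28 + 76t, b = 5741 - 233t.
a ≥ 0 ⇒ t ≥ 0; b ≥ 0 ⇒ t ≤ 24. So t ∈ [0, 24]: 25 solutions.

25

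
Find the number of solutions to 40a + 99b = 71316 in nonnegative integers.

18

gcd(99, 40):
  99 = 2*40 + 19
  40 = 2*19 + 2
  19 = 9*2 + 1
  2 = 2*1
so gcd(99, 40) = 1.
Back-substitute for Bézout coefficients:
  1 = 19 - 9*2
  ... = 40*(-47) + 99*(19)
Scale by 71316: one solution is (-3351852, 1355004). Reduce a mod 99: (90, 684).
General: a = 90 + 99t, b = 684 - 40t.
a ≥ 0 ⇒ t ≥ 0; b ≥ 0 ⇒ t ≤ 17. So t ∈ [0, 17]: 18 solutions.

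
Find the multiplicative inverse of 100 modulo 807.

460

gcd(807, 100) = 1.
By Bézout, 100*(-347) + 807*(43) = 1.
So 100*-347 ≡ 1 (mod 807), and -347 mod 807 = 460.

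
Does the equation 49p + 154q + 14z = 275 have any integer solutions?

no

gcd(154, 49) = 7  (154 = 3*49 + 7, 49 = 7*7).
gcd(7, 14) = 7.
7 does not divide 275 (remainder 2), so no integer solutions.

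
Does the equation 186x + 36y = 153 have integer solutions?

no

gcd(186, 36) = 6  (186 = 5*36 + 6, 36 = 6*6).
6 does not divide 153 (remainder 3), so no integer solutions.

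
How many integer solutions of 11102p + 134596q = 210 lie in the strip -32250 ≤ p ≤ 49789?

9

gcd(134596, 11102) = 14  (134596 = 12*11102 + 1372, 11102 = 8*1372 + 126, 1372 = 10*126 + 112, 126 = 1*112 + 14, 112 = 8*14).
Back-substituting, 11102*(1079) + 134596*(-89) = 14.
Scale by 15: particular solution (16185, -1335); reduce p mod 9614: (6571, -542).
General solution: p = 6571 + 9614t, q = -542 - 793t for integer t.
-32250 ≤ 6571 + 9614t ≤ 49789 gives t ∈ [-4, 4], which is 9 values.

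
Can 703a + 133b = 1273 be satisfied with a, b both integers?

yes

gcd(703, 133) = 19.
19 divides 1273, so integer solutions exist.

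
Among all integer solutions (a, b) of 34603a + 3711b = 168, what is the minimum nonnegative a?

gcd(34603, 3711):
  34603 = 9×3711 + 1204
  3711 = 3×1204 + 99
  1204 = 12×99 + 16
  99 = 6×16 + 3
  16 = 5×3 + 1
  3 = 3×1
so gcd(34603, 3711) = 1.
1 divides 168, so solutions exist.
Back-substitute for Bézout coefficients:
  1 = 16 - 5×3
  ... = 34603×(1162) + 3711×(-10835)
Scale by 168/1 = 168: (a₀, b₀) = (195216, -1820280).
General solution: a = 195216 + 3711t, b = -1820280 - 34603t for integer t.
a ≥ 0: smallest is 195216 mod 3711 = 2244 (at t = -52), with b = -20924.

2244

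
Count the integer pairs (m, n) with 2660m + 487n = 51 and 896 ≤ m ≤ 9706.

gcd(2660, 487) = 1.
By Bézout, 2660·(-158) + 487·(863) = 1.
Particular solution: (221, -1207).
General solution: m = 221 + 487t, n = -1207 - 2660t for integer t.
896 ≤ 221 + 487t ≤ 9706 gives t ∈ [2, 19], which is 18 values.

18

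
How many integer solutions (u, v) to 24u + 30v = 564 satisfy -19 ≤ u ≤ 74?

19

gcd(30, 24) = 6.
By Bézout, 24·(-1) + 30·(1) = 6.
Particular solution: (1, 18).
General solution: u = 1 + 5t, v = 18 - 4t for integer t.
-19 ≤ 1 + 5t ≤ 74 gives t ∈ [-4, 14], which is 19 values.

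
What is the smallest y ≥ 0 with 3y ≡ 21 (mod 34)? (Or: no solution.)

7

gcd(34, 3) = 1.
1 divides 21, so solutions exist.
By Bézout, 3·(-11) + 34·(1) = 1.
So 3·(-11) ≡ 1 (mod 34); multiply by 21: y ≡ -231 (mod 34).
Smallest nonnegative: y = -231 mod 34 = 7.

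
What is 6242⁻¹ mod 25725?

19778

gcd(25725, 6242):
  25725 = 4*6242 + 757
  6242 = 8*757 + 186
  757 = 4*186 + 13
  186 = 14*13 + 4
  13 = 3*4 + 1
  4 = 4*1
so gcd(25725, 6242) = 1.
Back-substitute for Bézout coefficients:
  1 = 13 - 3*4
  ... = 6242*(-5947) + 25725*(1443)
So 6242*-5947 ≡ 1 (mod 25725), and -5947 mod 25725 = 19778.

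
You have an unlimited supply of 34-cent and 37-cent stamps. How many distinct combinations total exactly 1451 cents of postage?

Need nonnegative integers with 34j + 37k = 1451.
gcd(34, 37) = 1, and 34·(12) + 37·(-11) = 1.
So (j₀, k₀) = (17412, -15961); general j = 17412 + 37t, k = -15961 - 34t.
j ≥ 0 ⇒ t ≥ -470; k ≥ 0 ⇒ t ≤ -470. That's 1 value of t.

1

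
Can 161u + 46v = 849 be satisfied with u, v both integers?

no

gcd(161, 46):
  161 = 3·46 + 23
  46 = 2·23
so gcd(161, 46) = 23.
23 does not divide 849 (remainder 21), so no integer solutions.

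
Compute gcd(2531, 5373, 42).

1

gcd(5373, 2531):
  5373 = 2·2531 + 311
  2531 = 8·311 + 43
  311 = 7·43 + 10
  43 = 4·10 + 3
  10 = 3·3 + 1
  3 = 3·1
so gcd(5373, 2531) = 1.
gcd(1, 42) = 1.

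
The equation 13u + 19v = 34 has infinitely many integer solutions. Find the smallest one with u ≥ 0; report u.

gcd(19, 13):
  19 = 1×13 + 6
  13 = 2×6 + 1
  6 = 6×1
so gcd(19, 13) = 1.
1 divides 34, so solutions exist.
Back-substitute for Bézout coefficients:
  1 = 13 - 2×6
  ... = 13×(3) + 19×(-2)
Scale by 34/1 = 34: (u₀, v₀) = (102, -68).
General solution: u = 102 + 19t, v = -68 - 13t for integer t.
u ≥ 0: smallest is 102 mod 19 = 7 (at t = -5), with v = -3.

7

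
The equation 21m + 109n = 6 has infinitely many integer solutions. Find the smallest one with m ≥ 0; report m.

47

gcd(109, 21) = 1  (109 = 5*21 + 4, 21 = 5*4 + 1, 4 = 4*1).
1 divides 6, so solutions exist.
Back-substituting, 21*(26) + 109*(-5) = 1.
Scale by 6/1 = 6: (m₀, n₀) = (156, -30).
General solution: m = 156 + 109t, n = -30 - 21t for integer t.
m ≥ 0: smallest is 156 mod 109 = 47 (at t = -1), with n = -9.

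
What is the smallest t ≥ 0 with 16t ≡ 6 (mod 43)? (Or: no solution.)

38

gcd(43, 16) = 1.
1 divides 6, so solutions exist.
By Bézout, 16*(-8) + 43*(3) = 1.
So 16*(-8) ≡ 1 (mod 43); multiply by 6: t ≡ -48 (mod 43).
Smallest nonnegative: t = -48 mod 43 = 38.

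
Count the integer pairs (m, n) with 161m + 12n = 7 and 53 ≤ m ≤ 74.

gcd(161, 12):
  161 = 13·12 + 5
  12 = 2·5 + 2
  5 = 2·2 + 1
  2 = 2·1
so gcd(161, 12) = 1.
Back-substitute for Bézout coefficients:
  1 = 5 - 2·2
  ... = 161·(5) + 12·(-67)
Scale by 7: particular solution (35, -469); reduce m mod 12: (11, -147).
General solution: m = 11 + 12t, n = -147 - 161t for integer t.
53 ≤ 11 + 12t ≤ 74 gives t ∈ [4, 5], which is 2 values.

2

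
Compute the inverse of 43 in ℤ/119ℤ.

36

gcd(119, 43):
  119 = 2·43 + 33
  43 = 1·33 + 10
  33 = 3·10 + 3
  10 = 3·3 + 1
  3 = 3·1
so gcd(119, 43) = 1.
Back-substitute for Bézout coefficients:
  1 = 10 - 3·3
  ... = 43·(36) + 119·(-13)
So 43·36 ≡ 1 (mod 119), and 36 mod 119 = 36.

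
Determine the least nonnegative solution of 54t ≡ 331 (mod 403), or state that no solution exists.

gcd(403, 54) = 1  (403 = 7·54 + 25, 54 = 2·25 + 4, 25 = 6·4 + 1, 4 = 4·1).
1 divides 331, so solutions exist.
Back-substituting, 54·(-97) + 403·(13) = 1.
So 54·(-97) ≡ 1 (mod 403); multiply by 331: t ≡ -32107 (mod 403).
Smallest nonnegative: t = -32107 mod 403 = 133.

133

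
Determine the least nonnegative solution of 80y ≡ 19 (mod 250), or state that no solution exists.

gcd(250, 80):
  250 = 3*80 + 10
  80 = 8*10
so gcd(250, 80) = 10.
10 does not divide 19, so the congruence has no solution.

no solution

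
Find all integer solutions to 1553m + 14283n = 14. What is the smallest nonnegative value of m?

gcd(14283, 1553):
  14283 = 9*1553 + 306
  1553 = 5*306 + 23
  306 = 13*23 + 7
  23 = 3*7 + 2
  7 = 3*2 + 1
  2 = 2*1
so gcd(14283, 1553) = 1.
1 divides 14, so solutions exist.
Back-substitute for Bézout coefficients:
  1 = 7 - 3*2
  ... = 1553*(-6208) + 14283*(675)
Scale by 14/1 = 14: (m₀, n₀) = (-86912, 9450).
General solution: m = -86912 + 14283t, n = 9450 - 1553t for integer t.
m ≥ 0: smallest is -86912 mod 14283 = 13069 (at t = 7), with n = -1421.

13069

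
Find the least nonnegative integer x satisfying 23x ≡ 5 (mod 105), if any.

gcd(105, 23) = 1.
1 divides 5, so solutions exist.
By Bézout, 23×(32) + 105×(-7) = 1.
So 23×(32) ≡ 1 (mod 105); multiply by 5: x ≡ 160 (mod 105).
Smallest nonnegative: x = 160 mod 105 = 55.

55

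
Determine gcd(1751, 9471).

gcd(9471, 1751):
  9471 = 5×1751 + 716
  1751 = 2×716 + 319
  716 = 2×319 + 78
  319 = 4×78 + 7
  78 = 11×7 + 1
  7 = 7×1
so gcd(9471, 1751) = 1.

1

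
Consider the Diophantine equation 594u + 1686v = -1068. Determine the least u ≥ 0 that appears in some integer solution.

72

gcd(1686, 594):
  1686 = 2·594 + 498
  594 = 1·498 + 96
  498 = 5·96 + 18
  96 = 5·18 + 6
  18 = 3·6
so gcd(1686, 594) = 6.
6 divides -1068, so solutions exist.
Back-substitute for Bézout coefficients:
  6 = 96 - 5·18
  ... = 594·(88) + 1686·(-31)
Scale by -1068/6 = -178: (u₀, v₀) = (-15664, 5518).
General solution: u = -15664 + 281t, v = 5518 - 99t for integer t.
u ≥ 0: smallest is -15664 mod 281 = 72 (at t = 56), with v = -26.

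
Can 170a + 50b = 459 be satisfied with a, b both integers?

no

gcd(170, 50) = 10.
10 does not divide 459 (remainder 9), so no integer solutions.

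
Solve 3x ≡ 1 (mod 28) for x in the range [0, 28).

gcd(28, 3) = 1  (28 = 9×3 + 1, 3 = 3×1).
Back-substituting, 3×(-9) + 28×(1) = 1.
So 3×-9 ≡ 1 (mod 28), and -9 mod 28 = 19.

19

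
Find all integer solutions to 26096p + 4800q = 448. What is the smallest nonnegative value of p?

gcd(26096, 4800):
  26096 = 5×4800 + 2096
  4800 = 2×2096 + 608
  2096 = 3×608 + 272
  608 = 2×272 + 64
  272 = 4×64 + 16
  64 = 4×16
so gcd(26096, 4800) = 16.
16 divides 448, so solutions exist.
Back-substitute for Bézout coefficients:
  16 = 272 - 4×64
  ... = 26096×(71) + 4800×(-386)
Scale by 448/16 = 28: (p₀, q₀) = (1988, -10808).
General solution: p = 1988 + 300t, q = -10808 - 1631t for integer t.
p ≥ 0: smallest is 1988 mod 300 = 188 (at t = -6), with q = -1022.

188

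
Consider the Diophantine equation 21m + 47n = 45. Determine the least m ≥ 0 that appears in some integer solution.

gcd(47, 21) = 1  (47 = 2*21 + 5, 21 = 4*5 + 1, 5 = 5*1).
1 divides 45, so solutions exist.
Back-substituting, 21*(9) + 47*(-4) = 1.
Scale by 45/1 = 45: (m₀, n₀) = (405, -180).
General solution: m = 405 + 47t, n = -180 - 21t for integer t.
m ≥ 0: smallest is 405 mod 47 = 29 (at t = -8), with n = -12.

29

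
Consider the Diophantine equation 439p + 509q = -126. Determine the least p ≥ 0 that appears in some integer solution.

gcd(509, 439):
  509 = 1·439 + 70
  439 = 6·70 + 19
  70 = 3·19 + 13
  19 = 1·13 + 6
  13 = 2·6 + 1
  6 = 6·1
so gcd(509, 439) = 1.
1 divides -126, so solutions exist.
Back-substitute for Bézout coefficients:
  1 = 13 - 2·6
  ... = 439·(-80) + 509·(69)
Scale by -126/1 = -126: (p₀, q₀) = (10080, -8694).
General solution: p = 10080 + 509t, q = -8694 - 439t for integer t.
p ≥ 0: smallest is 10080 mod 509 = 409 (at t = -19), with q = -353.

409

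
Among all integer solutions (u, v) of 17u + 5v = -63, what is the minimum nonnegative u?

gcd(17, 5) = 1  (17 = 3·5 + 2, 5 = 2·2 + 1, 2 = 2·1).
1 divides -63, so solutions exist.
Back-substituting, 17·(-2) + 5·(7) = 1.
Scale by -63/1 = -63: (u₀, v₀) = (126, -441).
General solution: u = 126 + 5t, v = -441 - 17t for integer t.
u ≥ 0: smallest is 126 mod 5 = 1 (at t = -25), with v = -16.

1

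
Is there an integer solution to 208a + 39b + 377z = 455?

yes

gcd(208, 39) = 13  (208 = 5×39 + 13, 39 = 3×13).
gcd(13, 377) = 13.
13 divides 455, so integer solutions exist.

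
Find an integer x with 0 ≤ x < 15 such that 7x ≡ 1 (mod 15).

13

gcd(15, 7) = 1.
By Bézout, 7·(-2) + 15·(1) = 1.
So 7·-2 ≡ 1 (mod 15), and -2 mod 15 = 13.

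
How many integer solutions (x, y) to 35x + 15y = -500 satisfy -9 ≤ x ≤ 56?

22

gcd(35, 15) = 5  (35 = 2·15 + 5, 15 = 3·5).
Back-substituting, 35·(1) + 15·(-2) = 5.
Scale by -100: particular solution (-100, 200); reduce x mod 3: (2, -38).
General solution: x = 2 + 3t, y = -38 - 7t for integer t.
-9 ≤ 2 + 3t ≤ 56 gives t ∈ [-3, 18], which is 22 values.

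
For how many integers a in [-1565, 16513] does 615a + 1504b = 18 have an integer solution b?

gcd(1504, 615) = 1  (1504 = 2*615 + 274, 615 = 2*274 + 67, 274 = 4*67 + 6, 67 = 11*6 + 1, 6 = 6*1).
Back-substituting, 615*(247) + 1504*(-101) = 1.
Scale by 18: particular solution (4446, -1818); reduce a mod 1504: (1438, -588).
General solution: a = 1438 + 1504t, b = -588 - 615t for integer t.
-1565 ≤ 1438 + 1504t ≤ 16513 gives t ∈ [-1, 10], which is 12 values.

12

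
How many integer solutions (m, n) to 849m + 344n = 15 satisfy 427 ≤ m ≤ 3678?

gcd(849, 344) = 1  (849 = 2·344 + 161, 344 = 2·161 + 22, 161 = 7·22 + 7, 22 = 3·7 + 1, 7 = 7·1).
Back-substituting, 849·(-47) + 344·(116) = 1.
Scale by 15: particular solution (-705, 1740); reduce m mod 344: (327, -807).
General solution: m = 327 + 344t, n = -807 - 849t for integer t.
427 ≤ 327 + 344t ≤ 3678 gives t ∈ [1, 9], which is 9 values.

9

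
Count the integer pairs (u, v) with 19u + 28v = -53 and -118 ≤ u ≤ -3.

gcd(28, 19) = 1.
By Bézout, 19*(3) + 28*(-2) = 1.
Particular solution: (9, -8).
General solution: u = 9 + 28t, v = -8 - 19t for integer t.
-118 ≤ 9 + 28t ≤ -3 gives t ∈ [-4, -1], which is 4 values.

4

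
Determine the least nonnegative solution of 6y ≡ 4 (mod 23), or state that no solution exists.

16

gcd(23, 6) = 1.
1 divides 4, so solutions exist.
By Bézout, 6·(4) + 23·(-1) = 1.
So 6·(4) ≡ 1 (mod 23); multiply by 4: y ≡ 16 (mod 23).
Smallest nonnegative: y = 16 mod 23 = 16.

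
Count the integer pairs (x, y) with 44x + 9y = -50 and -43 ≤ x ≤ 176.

25

gcd(44, 9) = 1.
By Bézout, 44×(-1) + 9×(5) = 1.
Particular solution: (5, -30).
General solution: x = 5 + 9t, y = -30 - 44t for integer t.
-43 ≤ 5 + 9t ≤ 176 gives t ∈ [-5, 19], which is 25 values.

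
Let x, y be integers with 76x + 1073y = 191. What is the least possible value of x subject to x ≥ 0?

299

gcd(1073, 76) = 1  (1073 = 14·76 + 9, 76 = 8·9 + 4, 9 = 2·4 + 1, 4 = 4·1).
1 divides 191, so solutions exist.
Back-substituting, 76·(-240) + 1073·(17) = 1.
Scale by 191/1 = 191: (x₀, y₀) = (-45840, 3247).
General solution: x = -45840 + 1073t, y = 3247 - 76t for integer t.
x ≥ 0: smallest is -45840 mod 1073 = 299 (at t = 43), with y = -21.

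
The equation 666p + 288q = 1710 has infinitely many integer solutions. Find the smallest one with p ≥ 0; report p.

gcd(666, 288) = 18.
18 divides 1710, so solutions exist.
By Bézout, 666*(-3) + 288*(7) = 18.
Scale by 1710/18 = 95: (p₀, q₀) = (-285, 665).
General solution: p = -285 + 16t, q = 665 - 37t for integer t.
p ≥ 0: smallest is -285 mod 16 = 3 (at t = 18), with q = -1.

3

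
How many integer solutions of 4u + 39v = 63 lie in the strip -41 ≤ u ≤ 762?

gcd(39, 4) = 1  (39 = 9*4 + 3, 4 = 1*3 + 1, 3 = 3*1).
Back-substituting, 4*(10) + 39*(-1) = 1.
Scale by 63: particular solution (630, -63); reduce u mod 39: (6, 1).
General solution: u = 6 + 39t, v = 1 - 4t for integer t.
-41 ≤ 6 + 39t ≤ 762 gives t ∈ [-1, 19], which is 21 values.

21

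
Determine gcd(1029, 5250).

21

gcd(5250, 1029):
  5250 = 5*1029 + 105
  1029 = 9*105 + 84
  105 = 1*84 + 21
  84 = 4*21
so gcd(5250, 1029) = 21.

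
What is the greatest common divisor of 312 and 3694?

gcd(3694, 312):
  3694 = 11×312 + 262
  312 = 1×262 + 50
  262 = 5×50 + 12
  50 = 4×12 + 2
  12 = 6×2
so gcd(3694, 312) = 2.

2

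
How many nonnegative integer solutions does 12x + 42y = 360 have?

5

gcd(42, 12):
  42 = 3*12 + 6
  12 = 2*6
so gcd(42, 12) = 6.
Back-substitute for Bézout coefficients:
  6 = 42 - 3*12
  ... = 12*(-3) + 42*(1)
Scale by 60: one solution is (-180, 60). Reduce x mod 7: (2, 8).
General: x = 2 + 7t, y = 8 - 2t.
x ≥ 0 ⇒ t ≥ 0; y ≥ 0 ⇒ t ≤ 4. So t ∈ [0, 4]: 5 solutions.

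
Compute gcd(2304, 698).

gcd(2304, 698):
  2304 = 3·698 + 210
  698 = 3·210 + 68
  210 = 3·68 + 6
  68 = 11·6 + 2
  6 = 3·2
so gcd(2304, 698) = 2.

2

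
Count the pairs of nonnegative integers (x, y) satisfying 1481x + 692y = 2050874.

gcd(1481, 692) = 1.
By Bézout, 1481*(-107) + 692*(229) = 1.
One solution: (62, 2831).
General: x = 62 + 692t, y = 2831 - 1481t.
x ≥ 0 ⇒ t ≥ 0; y ≥ 0 ⇒ t ≤ 1. So t ∈ [0, 1]: 2 solutions.

2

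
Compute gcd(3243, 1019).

1

gcd(3243, 1019):
  3243 = 3·1019 + 186
  1019 = 5·186 + 89
  186 = 2·89 + 8
  89 = 11·8 + 1
  8 = 8·1
so gcd(3243, 1019) = 1.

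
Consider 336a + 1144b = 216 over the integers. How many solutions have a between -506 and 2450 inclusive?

gcd(1144, 336) = 8.
By Bézout, 336*(-17) + 1144*(5) = 8.
Particular solution: (113, -33).
General solution: a = 113 + 143t, b = -33 - 42t for integer t.
-506 ≤ 113 + 143t ≤ 2450 gives t ∈ [-4, 16], which is 21 values.

21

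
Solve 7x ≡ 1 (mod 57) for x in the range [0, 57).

49

gcd(57, 7) = 1  (57 = 8×7 + 1, 7 = 7×1).
Back-substituting, 7×(-8) + 57×(1) = 1.
So 7×-8 ≡ 1 (mod 57), and -8 mod 57 = 49.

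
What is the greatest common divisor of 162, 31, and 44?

1

gcd(162, 31) = 1  (162 = 5·31 + 7, 31 = 4·7 + 3, 7 = 2·3 + 1, 3 = 3·1).
gcd(1, 44) = 1.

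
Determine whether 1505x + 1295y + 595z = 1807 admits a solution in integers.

no

gcd(1505, 1295) = 35  (1505 = 1*1295 + 210, 1295 = 6*210 + 35, 210 = 6*35).
gcd(35, 595) = 35.
35 does not divide 1807 (remainder 22), so no integer solutions.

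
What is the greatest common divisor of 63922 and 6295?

1

gcd(63922, 6295):
  63922 = 10*6295 + 972
  6295 = 6*972 + 463
  972 = 2*463 + 46
  463 = 10*46 + 3
  46 = 15*3 + 1
  3 = 3*1
so gcd(63922, 6295) = 1.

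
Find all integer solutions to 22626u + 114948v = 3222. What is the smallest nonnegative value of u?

6061

gcd(114948, 22626) = 18  (114948 = 5×22626 + 1818, 22626 = 12×1818 + 810, 1818 = 2×810 + 198, 810 = 4×198 + 18, 198 = 11×18).
18 divides 3222, so solutions exist.
Back-substituting, 22626×(569) + 114948×(-112) = 18.
Scale by 3222/18 = 179: (u₀, v₀) = (101851, -20048).
General solution: u = 101851 + 6386t, v = -20048 - 1257t for integer t.
u ≥ 0: smallest is 101851 mod 6386 = 6061 (at t = -15), with v = -1193.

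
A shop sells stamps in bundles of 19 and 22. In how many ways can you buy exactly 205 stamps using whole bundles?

Need nonnegative integers with 19j + 22k = 205.
gcd(19, 22) = 1, and 19·(7) + 22·(-6) = 1.
So (j₀, k₀) = (1435, -1230); general j = 1435 + 22t, k = -1230 - 19t.
j ≥ 0 ⇒ t ≥ -65; k ≥ 0 ⇒ t ≤ -65. That's 1 value of t.

1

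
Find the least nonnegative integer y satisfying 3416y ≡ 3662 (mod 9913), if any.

gcd(9913, 3416) = 1  (9913 = 2×3416 + 3081, 3416 = 1×3081 + 335, 3081 = 9×335 + 66, 335 = 5×66 + 5, 66 = 13×5 + 1, 5 = 5×1).
1 divides 3662, so solutions exist.
Back-substituting, 3416×(-1953) + 9913×(673) = 1.
So 3416×(-1953) ≡ 1 (mod 9913); multiply by 3662: y ≡ -7151886 (mod 9913).
Smallest nonnegative: y = -7151886 mod 9913 = 5300.

5300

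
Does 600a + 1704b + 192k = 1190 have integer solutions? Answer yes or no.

gcd(1704, 600) = 24  (1704 = 2×600 + 504, 600 = 1×504 + 96, 504 = 5×96 + 24, 96 = 4×24).
gcd(24, 192) = 24.
24 does not divide 1190 (remainder 14), so no integer solutions.

no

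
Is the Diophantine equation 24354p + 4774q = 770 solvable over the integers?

gcd(24354, 4774) = 22  (24354 = 5*4774 + 484, 4774 = 9*484 + 418, 484 = 1*418 + 66, 418 = 6*66 + 22, 66 = 3*22).
22 divides 770, so integer solutions exist.

yes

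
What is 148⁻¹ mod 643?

gcd(643, 148):
  643 = 4*148 + 51
  148 = 2*51 + 46
  51 = 1*46 + 5
  46 = 9*5 + 1
  5 = 5*1
so gcd(643, 148) = 1.
Back-substitute for Bézout coefficients:
  1 = 46 - 9*5
  ... = 148*(126) + 643*(-29)
So 148*126 ≡ 1 (mod 643), and 126 mod 643 = 126.

126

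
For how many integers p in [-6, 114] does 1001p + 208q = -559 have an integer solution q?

gcd(1001, 208) = 13.
By Bézout, 1001*(5) + 208*(-24) = 13.
Particular solution: (9, -46).
General solution: p = 9 + 16t, q = -46 - 77t for integer t.
-6 ≤ 9 + 16t ≤ 114 gives t ∈ [0, 6], which is 7 values.

7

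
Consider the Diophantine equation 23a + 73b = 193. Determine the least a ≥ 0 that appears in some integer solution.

gcd(73, 23):
  73 = 3×23 + 4
  23 = 5×4 + 3
  4 = 1×3 + 1
  3 = 3×1
so gcd(73, 23) = 1.
1 divides 193, so solutions exist.
Back-substitute for Bézout coefficients:
  1 = 4 - 1×3
  ... = 23×(-19) + 73×(6)
Scale by 193/1 = 193: (a₀, b₀) = (-3667, 1158).
General solution: a = -3667 + 73t, b = 1158 - 23t for integer t.
a ≥ 0: smallest is -3667 mod 73 = 56 (at t = 51), with b = -15.

56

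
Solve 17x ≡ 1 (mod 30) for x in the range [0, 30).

gcd(30, 17):
  30 = 1×17 + 13
  17 = 1×13 + 4
  13 = 3×4 + 1
  4 = 4×1
so gcd(30, 17) = 1.
Back-substitute for Bézout coefficients:
  1 = 13 - 3×4
  ... = 17×(-7) + 30×(4)
So 17×-7 ≡ 1 (mod 30), and -7 mod 30 = 23.

23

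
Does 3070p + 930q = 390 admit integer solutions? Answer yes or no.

gcd(3070, 930) = 10  (3070 = 3·930 + 280, 930 = 3·280 + 90, 280 = 3·90 + 10, 90 = 9·10).
10 divides 390, so integer solutions exist.

yes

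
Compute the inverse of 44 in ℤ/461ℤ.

gcd(461, 44):
  461 = 10×44 + 21
  44 = 2×21 + 2
  21 = 10×2 + 1
  2 = 2×1
so gcd(461, 44) = 1.
Back-substitute for Bézout coefficients:
  1 = 21 - 10×2
  ... = 44×(-220) + 461×(21)
So 44×-220 ≡ 1 (mod 461), and -220 mod 461 = 241.

241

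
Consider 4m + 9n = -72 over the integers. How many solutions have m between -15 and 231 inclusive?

27

gcd(9, 4):
  9 = 2×4 + 1
  4 = 4×1
so gcd(9, 4) = 1.
Back-substitute for Bézout coefficients:
  1 = 9 - 2×4
  ... = 4×(-2) + 9×(1)
Scale by -72: particular solution (144, -72); reduce m mod 9: (0, -8).
General solution: m = 0 + 9t, n = -8 - 4t for integer t.
-15 ≤ 0 + 9t ≤ 231 gives t ∈ [-1, 25], which is 27 values.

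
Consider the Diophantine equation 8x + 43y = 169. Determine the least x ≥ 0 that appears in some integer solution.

5

gcd(43, 8):
  43 = 5×8 + 3
  8 = 2×3 + 2
  3 = 1×2 + 1
  2 = 2×1
so gcd(43, 8) = 1.
1 divides 169, so solutions exist.
Back-substitute for Bézout coefficients:
  1 = 3 - 1×2
  ... = 8×(-16) + 43×(3)
Scale by 169/1 = 169: (x₀, y₀) = (-2704, 507).
General solution: x = -2704 + 43t, y = 507 - 8t for integer t.
x ≥ 0: smallest is -2704 mod 43 = 5 (at t = 63), with y = 3.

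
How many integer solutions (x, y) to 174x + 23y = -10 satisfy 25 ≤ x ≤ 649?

27

gcd(174, 23):
  174 = 7*23 + 13
  23 = 1*13 + 10
  13 = 1*10 + 3
  10 = 3*3 + 1
  3 = 3*1
so gcd(174, 23) = 1.
Back-substitute for Bézout coefficients:
  1 = 10 - 3*3
  ... = 174*(-7) + 23*(53)
Scale by -10: particular solution (70, -530); reduce x mod 23: (1, -8).
General solution: x = 1 + 23t, y = -8 - 174t for integer t.
25 ≤ 1 + 23t ≤ 649 gives t ∈ [2, 28], which is 27 values.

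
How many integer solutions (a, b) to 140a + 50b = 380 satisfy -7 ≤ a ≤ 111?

23

gcd(140, 50) = 10.
By Bézout, 140·(-1) + 50·(3) = 10.
Particular solution: (2, 2).
General solution: a = 2 + 5t, b = 2 - 14t for integer t.
-7 ≤ 2 + 5t ≤ 111 gives t ∈ [-1, 21], which is 23 values.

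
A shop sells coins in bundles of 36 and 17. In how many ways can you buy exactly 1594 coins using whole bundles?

2

Need nonnegative integers with 36j + 17k = 1594.
gcd(36, 17) = 1, and 36·(-8) + 17·(17) = 1.
So (j₀, k₀) = (-12752, 27098); general j = -12752 + 17t, k = 27098 - 36t.
j ≥ 0 ⇒ t ≥ 751; k ≥ 0 ⇒ t ≤ 752. That's 2 values of t.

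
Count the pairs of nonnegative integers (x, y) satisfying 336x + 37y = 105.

0

gcd(336, 37) = 1  (336 = 9·37 + 3, 37 = 12·3 + 1, 3 = 3·1).
Back-substituting, 336·(-12) + 37·(109) = 1.
Scale by 105: one solution is (-1260, 11445). Reduce x mod 37: (35, -315).
General: x = 35 + 37t, y = -315 - 336t.
x ≥ 0 ⇒ t ≥ 0; y ≥ 0 ⇒ t ≤ -1. So t ∈ [0, -1]: 0 solutions.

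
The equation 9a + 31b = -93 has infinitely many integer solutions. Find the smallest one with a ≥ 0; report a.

0

gcd(31, 9):
  31 = 3×9 + 4
  9 = 2×4 + 1
  4 = 4×1
so gcd(31, 9) = 1.
1 divides -93, so solutions exist.
Back-substitute for Bézout coefficients:
  1 = 9 - 2×4
  ... = 9×(7) + 31×(-2)
Scale by -93/1 = -93: (a₀, b₀) = (-651, 186).
General solution: a = -651 + 31t, b = 186 - 9t for integer t.
a ≥ 0: smallest is -651 mod 31 = 0 (at t = 21), with b = -3.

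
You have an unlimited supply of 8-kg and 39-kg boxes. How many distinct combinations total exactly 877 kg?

3

Need nonnegative integers with 8j + 39k = 877.
gcd(8, 39) = 1, and 8·(5) + 39·(-1) = 1.
So (j₀, k₀) = (4385, -877); general j = 4385 + 39t, k = -877 - 8t.
j ≥ 0 ⇒ t ≥ -112; k ≥ 0 ⇒ t ≤ -110. That's 3 values of t.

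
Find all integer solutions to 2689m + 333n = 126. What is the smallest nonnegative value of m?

gcd(2689, 333):
  2689 = 8*333 + 25
  333 = 13*25 + 8
  25 = 3*8 + 1
  8 = 8*1
so gcd(2689, 333) = 1.
1 divides 126, so solutions exist.
Back-substitute for Bézout coefficients:
  1 = 25 - 3*8
  ... = 2689*(40) + 333*(-323)
Scale by 126/1 = 126: (m₀, n₀) = (5040, -40698).
General solution: m = 5040 + 333t, n = -40698 - 2689t for integer t.
m ≥ 0: smallest is 5040 mod 333 = 45 (at t = -15), with n = -363.

45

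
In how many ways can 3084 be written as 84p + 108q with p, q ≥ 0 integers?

gcd(108, 84):
  108 = 1·84 + 24
  84 = 3·24 + 12
  24 = 2·12
so gcd(108, 84) = 12.
Back-substitute for Bézout coefficients:
  12 = 84 - 3·24
  ... = 84·(4) + 108·(-3)
Scale by 257: one solution is (1028, -771). Reduce p mod 9: (2, 27).
General: p = 2 + 9t, q = 27 - 7t.
p ≥ 0 ⇒ t ≥ 0; q ≥ 0 ⇒ t ≤ 3. So t ∈ [0, 3]: 4 solutions.

4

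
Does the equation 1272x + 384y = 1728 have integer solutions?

gcd(1272, 384):
  1272 = 3×384 + 120
  384 = 3×120 + 24
  120 = 5×24
so gcd(1272, 384) = 24.
24 divides 1728, so integer solutions exist.

yes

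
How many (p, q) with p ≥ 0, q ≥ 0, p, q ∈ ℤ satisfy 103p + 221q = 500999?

22

gcd(221, 103) = 1.
By Bézout, 103·(103) + 221·(-48) = 1.
One solution: (60, 2239).
General: p = 60 + 221t, q = 2239 - 103t.
p ≥ 0 ⇒ t ≥ 0; q ≥ 0 ⇒ t ≤ 21. So t ∈ [0, 21]: 22 solutions.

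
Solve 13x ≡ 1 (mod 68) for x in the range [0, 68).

gcd(68, 13):
  68 = 5·13 + 3
  13 = 4·3 + 1
  3 = 3·1
so gcd(68, 13) = 1.
Back-substitute for Bézout coefficients:
  1 = 13 - 4·3
  ... = 13·(21) + 68·(-4)
So 13·21 ≡ 1 (mod 68), and 21 mod 68 = 21.

21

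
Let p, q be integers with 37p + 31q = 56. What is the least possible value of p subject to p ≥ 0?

gcd(37, 31) = 1  (37 = 1×31 + 6, 31 = 5×6 + 1, 6 = 6×1).
1 divides 56, so solutions exist.
Back-substituting, 37×(-5) + 31×(6) = 1.
Scale by 56/1 = 56: (p₀, q₀) = (-280, 336).
General solution: p = -280 + 31t, q = 336 - 37t for integer t.
p ≥ 0: smallest is -280 mod 31 = 30 (at t = 10), with q = -34.

30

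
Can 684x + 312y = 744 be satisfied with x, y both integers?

yes

gcd(684, 312) = 12.
12 divides 744, so integer solutions exist.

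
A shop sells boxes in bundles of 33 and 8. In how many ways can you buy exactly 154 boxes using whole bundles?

Need nonnegative integers with 33j + 8k = 154.
gcd(33, 8) = 1, and 33·(1) + 8·(-4) = 1.
So (j₀, k₀) = (154, -616); general j = 154 + 8t, k = -616 - 33t.
j ≥ 0 ⇒ t ≥ -19; k ≥ 0 ⇒ t ≤ -19. That's 1 value of t.

1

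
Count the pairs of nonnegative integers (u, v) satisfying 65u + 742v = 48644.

gcd(742, 65) = 1.
By Bézout, 65*(137) + 742*(-12) = 1.
One solution: (326, 37).
General: u = 326 + 742t, v = 37 - 65t.
u ≥ 0 ⇒ t ≥ 0; v ≥ 0 ⇒ t ≤ 0. So t ∈ [0, 0]: 1 solution.

1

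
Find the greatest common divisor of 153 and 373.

gcd(373, 153) = 1  (373 = 2·153 + 67, 153 = 2·67 + 19, 67 = 3·19 + 10, 19 = 1·10 + 9, 10 = 1·9 + 1, 9 = 9·1).

1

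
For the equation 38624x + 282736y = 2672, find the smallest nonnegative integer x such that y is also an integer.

5805

gcd(282736, 38624) = 16  (282736 = 7·38624 + 12368, 38624 = 3·12368 + 1520, 12368 = 8·1520 + 208, 1520 = 7·208 + 64, 208 = 3·64 + 16, 64 = 4·16).
16 divides 2672, so solutions exist.
Back-substituting, 38624·(-4092) + 282736·(559) = 16.
Scale by 2672/16 = 167: (x₀, y₀) = (-683364, 93353).
General solution: x = -683364 + 17671t, y = 93353 - 2414t for integer t.
x ≥ 0: smallest is -683364 mod 17671 = 5805 (at t = 39), with y = -793.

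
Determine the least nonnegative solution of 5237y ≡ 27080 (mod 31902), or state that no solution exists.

gcd(31902, 5237) = 1.
1 divides 27080, so solutions exist.
By Bézout, 5237×(-4453) + 31902×(731) = 1.
So 5237×(-4453) ≡ 1 (mod 31902); multiply by 27080: y ≡ -120587240 (mod 31902).
Smallest nonnegative: y = -120587240 mod 31902 = 2320.

2320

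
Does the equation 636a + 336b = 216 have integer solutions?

gcd(636, 336) = 12  (636 = 1·336 + 300, 336 = 1·300 + 36, 300 = 8·36 + 12, 36 = 3·12).
12 divides 216, so integer solutions exist.

yes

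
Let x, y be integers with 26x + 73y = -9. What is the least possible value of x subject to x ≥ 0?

gcd(73, 26) = 1.
1 divides -9, so solutions exist.
By Bézout, 26*(-14) + 73*(5) = 1.
Scale by -9/1 = -9: (x₀, y₀) = (126, -45).
General solution: x = 126 + 73t, y = -45 - 26t for integer t.
x ≥ 0: smallest is 126 mod 73 = 53 (at t = -1), with y = -19.

53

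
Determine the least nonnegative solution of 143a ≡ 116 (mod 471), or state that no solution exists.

gcd(471, 143) = 1.
1 divides 116, so solutions exist.
By Bézout, 143*(56) + 471*(-17) = 1.
So 143*(56) ≡ 1 (mod 471); multiply by 116: a ≡ 6496 (mod 471).
Smallest nonnegative: a = 6496 mod 471 = 373.

373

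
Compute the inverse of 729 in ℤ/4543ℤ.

3172

gcd(4543, 729) = 1  (4543 = 6×729 + 169, 729 = 4×169 + 53, 169 = 3×53 + 10, 53 = 5×10 + 3, 10 = 3×3 + 1, 3 = 3×1).
Back-substituting, 729×(-1371) + 4543×(220) = 1.
So 729×-1371 ≡ 1 (mod 4543), and -1371 mod 4543 = 3172.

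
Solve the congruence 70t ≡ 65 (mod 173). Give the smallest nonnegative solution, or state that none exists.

38

gcd(173, 70) = 1.
1 divides 65, so solutions exist.
By Bézout, 70*(-42) + 173*(17) = 1.
So 70*(-42) ≡ 1 (mod 173); multiply by 65: t ≡ -2730 (mod 173).
Smallest nonnegative: t = -2730 mod 173 = 38.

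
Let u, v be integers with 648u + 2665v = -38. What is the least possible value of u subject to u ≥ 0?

2229

gcd(2665, 648) = 1.
1 divides -38, so solutions exist.
By Bézout, 648·(292) + 2665·(-71) = 1.
Scale by -38/1 = -38: (u₀, v₀) = (-11096, 2698).
General solution: u = -11096 + 2665t, v = 2698 - 648t for integer t.
u ≥ 0: smallest is -11096 mod 2665 = 2229 (at t = 5), with v = -542.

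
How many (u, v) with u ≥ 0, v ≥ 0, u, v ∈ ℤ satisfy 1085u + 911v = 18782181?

19

gcd(1085, 911) = 1  (1085 = 1*911 + 174, 911 = 5*174 + 41, 174 = 4*41 + 10, 41 = 4*10 + 1, 10 = 10*1).
Back-substituting, 1085*(-89) + 911*(106) = 1.
Scale by 18782181: one solution is (-1671614109, 1990911186). Reduce u mod 911: (744, 19731).
General: u = 744 + 911t, v = 19731 - 1085t.
u ≥ 0 ⇒ t ≥ 0; v ≥ 0 ⇒ t ≤ 18. So t ∈ [0, 18]: 19 solutions.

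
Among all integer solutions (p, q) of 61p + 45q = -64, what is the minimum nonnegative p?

41

gcd(61, 45) = 1.
1 divides -64, so solutions exist.
By Bézout, 61*(-14) + 45*(19) = 1.
Scale by -64/1 = -64: (p₀, q₀) = (896, -1216).
General solution: p = 896 + 45t, q = -1216 - 61t for integer t.
p ≥ 0: smallest is 896 mod 45 = 41 (at t = -19), with q = -57.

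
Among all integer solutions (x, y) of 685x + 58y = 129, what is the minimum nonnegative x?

41

gcd(685, 58) = 1.
1 divides 129, so solutions exist.
By Bézout, 685·(21) + 58·(-248) = 1.
Scale by 129/1 = 129: (x₀, y₀) = (2709, -31992).
General solution: x = 2709 + 58t, y = -31992 - 685t for integer t.
x ≥ 0: smallest is 2709 mod 58 = 41 (at t = -46), with y = -482.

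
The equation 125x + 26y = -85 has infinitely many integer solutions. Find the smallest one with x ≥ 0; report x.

17

gcd(125, 26) = 1  (125 = 4×26 + 21, 26 = 1×21 + 5, 21 = 4×5 + 1, 5 = 5×1).
1 divides -85, so solutions exist.
Back-substituting, 125×(5) + 26×(-24) = 1.
Scale by -85/1 = -85: (x₀, y₀) = (-425, 2040).
General solution: x = -425 + 26t, y = 2040 - 125t for integer t.
x ≥ 0: smallest is -425 mod 26 = 17 (at t = 17), with y = -85.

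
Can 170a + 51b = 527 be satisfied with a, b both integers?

yes

gcd(170, 51) = 17  (170 = 3×51 + 17, 51 = 3×17).
17 divides 527, so integer solutions exist.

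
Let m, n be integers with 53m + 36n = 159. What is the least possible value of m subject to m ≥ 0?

gcd(53, 36):
  53 = 1·36 + 17
  36 = 2·17 + 2
  17 = 8·2 + 1
  2 = 2·1
so gcd(53, 36) = 1.
1 divides 159, so solutions exist.
Back-substitute for Bézout coefficients:
  1 = 17 - 8·2
  ... = 53·(17) + 36·(-25)
Scale by 159/1 = 159: (m₀, n₀) = (2703, -3975).
General solution: m = 2703 + 36t, n = -3975 - 53t for integer t.
m ≥ 0: smallest is 2703 mod 36 = 3 (at t = -75), with n = 0.

3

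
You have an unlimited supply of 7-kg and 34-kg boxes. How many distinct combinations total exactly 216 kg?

Need nonnegative integers with 7j + 34k = 216.
gcd(7, 34) = 1, and 7·(5) + 34·(-1) = 1.
So (j₀, k₀) = (1080, -216); general j = 1080 + 34t, k = -216 - 7t.
j ≥ 0 ⇒ t ≥ -31; k ≥ 0 ⇒ t ≤ -31. That's 1 value of t.

1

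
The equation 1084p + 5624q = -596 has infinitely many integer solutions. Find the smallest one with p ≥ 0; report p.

373

gcd(5624, 1084) = 4.
4 divides -596, so solutions exist.
By Bézout, 1084·(441) + 5624·(-85) = 4.
Scale by -596/4 = -149: (p₀, q₀) = (-65709, 12665).
General solution: p = -65709 + 1406t, q = 12665 - 271t for integer t.
p ≥ 0: smallest is -65709 mod 1406 = 373 (at t = 47), with q = -72.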